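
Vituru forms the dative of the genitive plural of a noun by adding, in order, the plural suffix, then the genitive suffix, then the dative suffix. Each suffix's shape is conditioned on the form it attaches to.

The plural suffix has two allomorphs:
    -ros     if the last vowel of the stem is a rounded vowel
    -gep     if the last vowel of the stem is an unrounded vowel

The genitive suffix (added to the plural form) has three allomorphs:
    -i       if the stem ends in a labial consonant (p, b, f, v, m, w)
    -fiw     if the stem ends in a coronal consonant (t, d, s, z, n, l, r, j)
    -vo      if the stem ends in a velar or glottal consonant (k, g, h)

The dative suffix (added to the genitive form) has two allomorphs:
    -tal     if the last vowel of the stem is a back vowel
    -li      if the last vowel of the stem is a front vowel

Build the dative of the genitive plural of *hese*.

*hese* — last vowel /e/ (an unrounded vowel) → -gep → *hesegep*.
Since the final consonant of the plural form *hesegep* is /p/ (labial), it takes -i, giving *hesegepi*.
The genitive form *hesegepi* — last vowel /i/ (a front vowel) → -li → *hesegepili*.

hesegepili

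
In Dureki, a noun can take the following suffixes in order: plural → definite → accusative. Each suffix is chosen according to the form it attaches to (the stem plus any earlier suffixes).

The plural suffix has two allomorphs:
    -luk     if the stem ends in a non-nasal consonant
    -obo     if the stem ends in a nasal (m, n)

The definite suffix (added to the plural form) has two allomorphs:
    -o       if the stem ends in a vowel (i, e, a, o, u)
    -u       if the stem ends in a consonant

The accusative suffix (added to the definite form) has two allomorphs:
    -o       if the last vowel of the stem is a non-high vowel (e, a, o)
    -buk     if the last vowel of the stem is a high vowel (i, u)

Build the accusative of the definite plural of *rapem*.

rapemobooo

*rapem*: final consonant = /m/, a nasal → -obo → *rapemobo*.
The plural form *rapemobo*: final sound = /o/, a vowel → -o → *rapemoboo*.
Since the last vowel of the definite form *rapemoboo* is /o/ (a non-high vowel), it takes -o, giving *rapemobooo*.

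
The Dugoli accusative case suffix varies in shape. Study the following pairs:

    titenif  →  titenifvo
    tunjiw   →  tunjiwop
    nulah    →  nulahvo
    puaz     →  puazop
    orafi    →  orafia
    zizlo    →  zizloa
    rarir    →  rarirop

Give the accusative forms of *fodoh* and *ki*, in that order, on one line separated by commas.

fodohvo, kia

Looking at the final sound of each stem: -vo when the stem ends in a voiceless consonant (*titenif*, *nulah*); -op when the stem ends in a voiced consonant (*tunjiw*, *puaz*, *rarir*); -a when the stem ends in a vowel (*orafi*, *zizlo*).
The final sound of *fodoh* is /h/, which is a voiceless consonant, so the suffix is -vo, giving *fodohvo*.
*ki*: final sound = /i/, a vowel → -a → *kia*.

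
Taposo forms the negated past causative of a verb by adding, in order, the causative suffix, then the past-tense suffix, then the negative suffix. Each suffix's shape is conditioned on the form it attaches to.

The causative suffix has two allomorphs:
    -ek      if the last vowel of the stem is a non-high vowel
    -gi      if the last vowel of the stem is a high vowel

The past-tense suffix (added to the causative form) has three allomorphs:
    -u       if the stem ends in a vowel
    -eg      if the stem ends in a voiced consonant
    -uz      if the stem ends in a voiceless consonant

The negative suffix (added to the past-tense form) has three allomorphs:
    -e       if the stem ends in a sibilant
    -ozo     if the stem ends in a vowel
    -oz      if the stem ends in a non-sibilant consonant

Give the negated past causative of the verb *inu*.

inugiuozo

*inu*: last vowel = /u/, a high vowel → -gi → *inugi*.
The causative form *inugi*: final sound = /i/, a vowel → -u → *inugiu*.
Since the final sound of the past-tense form *inugiu* is /u/ (a vowel), it takes -ozo, giving *inugiuozo*.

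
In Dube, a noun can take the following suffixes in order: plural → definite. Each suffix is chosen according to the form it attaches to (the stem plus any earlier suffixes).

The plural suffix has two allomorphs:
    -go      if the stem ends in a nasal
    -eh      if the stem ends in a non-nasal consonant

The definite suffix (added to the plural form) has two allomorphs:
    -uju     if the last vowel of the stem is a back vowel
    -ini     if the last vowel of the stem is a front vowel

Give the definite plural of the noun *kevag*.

The final consonant of *kevag* is /g/, which is non-nasal, so the plural suffix is -eh, giving *kevageh*.
Since the last vowel of the plural form *kevageh* is /e/ (a front vowel), it takes -ini, giving *kevagehini*.

kevagehini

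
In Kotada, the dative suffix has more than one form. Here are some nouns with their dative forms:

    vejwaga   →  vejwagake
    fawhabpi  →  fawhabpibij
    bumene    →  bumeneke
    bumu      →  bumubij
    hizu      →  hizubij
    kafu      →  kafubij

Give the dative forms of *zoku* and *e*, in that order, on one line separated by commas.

zokubij, eke

The pattern is height harmony: -bij when the last vowel of the stem is a high vowel (*fawhabpi*, *bumu*, *hizu*, *kafu*); -ke when the last vowel of the stem is a non-high vowel (*vejwaga*, *bumene*).
Since the last vowel of *zoku* is /u/ (a high vowel), it takes -bij, giving *zokubij*.
*e* — last vowel /e/ (a non-high vowel) → -ke → *eke*.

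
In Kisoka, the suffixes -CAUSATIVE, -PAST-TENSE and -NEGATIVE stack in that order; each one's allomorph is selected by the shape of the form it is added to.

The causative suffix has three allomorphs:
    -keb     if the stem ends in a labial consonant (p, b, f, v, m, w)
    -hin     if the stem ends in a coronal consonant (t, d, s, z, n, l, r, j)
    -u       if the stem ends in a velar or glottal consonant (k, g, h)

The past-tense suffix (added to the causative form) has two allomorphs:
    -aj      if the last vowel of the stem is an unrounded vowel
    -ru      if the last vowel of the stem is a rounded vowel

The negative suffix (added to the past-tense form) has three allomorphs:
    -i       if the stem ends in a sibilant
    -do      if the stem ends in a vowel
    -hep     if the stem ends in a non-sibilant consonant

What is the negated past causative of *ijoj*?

*ijoj*: final consonant = /j/, coronal → -hin → *ijojhin*.
The causative form *ijojhin*: last vowel = /i/, an unrounded vowel → -aj → *ijojhinaj*.
Since the final sound of the past-tense form *ijojhinaj* is /j/ (a non-sibilant consonant), it takes -hep, giving *ijojhinajhep*.

ijojhinajhep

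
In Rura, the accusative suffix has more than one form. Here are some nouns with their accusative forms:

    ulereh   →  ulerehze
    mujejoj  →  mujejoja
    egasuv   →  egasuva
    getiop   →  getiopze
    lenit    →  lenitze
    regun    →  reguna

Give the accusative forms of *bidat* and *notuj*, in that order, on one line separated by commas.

bidatze, notuja

Looking at the final consonant of each stem: -ze when the stem ends in a voiceless consonant (*ulereh*, *getiop*, *lenit*); -a when the stem ends in a voiced consonant (*mujejoj*, *egasuv*, *regun*).
Since the final consonant of *bidat* is /t/ (voiceless), it takes -ze, giving *bidatze*.
*notuj* — final consonant /j/ (voiced) → -a → *notuja*.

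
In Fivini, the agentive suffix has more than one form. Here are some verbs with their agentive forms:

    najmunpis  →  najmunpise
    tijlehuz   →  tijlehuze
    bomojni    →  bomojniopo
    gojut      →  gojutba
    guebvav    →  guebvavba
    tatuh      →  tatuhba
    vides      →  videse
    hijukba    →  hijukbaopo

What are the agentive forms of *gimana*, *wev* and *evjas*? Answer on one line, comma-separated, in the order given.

The alternation tracks the final sound of the stem — -e when the stem ends in a sibilant (*najmunpis*, *tijlehuz*, *vides*); -ba when the stem ends in a non-sibilant consonant (*gojut*, *guebvav*, *tatuh*); -opo when the stem ends in a vowel (*bomojni*, *hijukba*).
*gimana*: final sound = /a/, a vowel → -opo → *gimanaopo*.
Since the final sound of *wev* is /v/ (a non-sibilant consonant), it takes -ba, giving *wevba*.
*evjas*: final sound = /s/, a sibilant → -e → *evjase*.

gimanaopo, wevba, evjase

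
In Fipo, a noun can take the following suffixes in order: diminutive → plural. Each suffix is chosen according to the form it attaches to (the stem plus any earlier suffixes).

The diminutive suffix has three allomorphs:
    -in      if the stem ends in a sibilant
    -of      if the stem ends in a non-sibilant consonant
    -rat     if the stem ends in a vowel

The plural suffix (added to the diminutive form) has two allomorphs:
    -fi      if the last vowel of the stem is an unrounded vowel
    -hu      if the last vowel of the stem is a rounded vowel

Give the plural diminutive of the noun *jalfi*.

*jalfi*: final sound = /i/, a vowel → -rat → *jalfirat*.
The diminutive form *jalfirat*: last vowel = /a/, an unrounded vowel → -fi → *jalfiratfi*.

jalfiratfi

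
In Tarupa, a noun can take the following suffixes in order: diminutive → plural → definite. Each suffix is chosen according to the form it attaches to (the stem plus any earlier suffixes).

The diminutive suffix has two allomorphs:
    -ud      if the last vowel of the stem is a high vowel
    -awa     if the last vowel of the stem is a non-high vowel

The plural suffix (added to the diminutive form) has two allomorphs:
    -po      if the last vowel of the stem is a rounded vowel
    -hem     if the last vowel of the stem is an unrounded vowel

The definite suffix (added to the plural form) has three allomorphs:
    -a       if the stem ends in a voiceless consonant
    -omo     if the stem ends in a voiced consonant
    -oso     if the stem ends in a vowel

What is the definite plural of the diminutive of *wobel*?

*wobel*: last vowel = /e/, a non-high vowel → -awa → *wobelawa*.
The diminutive form *wobelawa*: last vowel = /a/, an unrounded vowel → -hem → *wobelawahem*.
Since the final sound of the plural form *wobelawahem* is /m/ (a voiced consonant), it takes -omo, giving *wobelawahemomo*.

wobelawahemomo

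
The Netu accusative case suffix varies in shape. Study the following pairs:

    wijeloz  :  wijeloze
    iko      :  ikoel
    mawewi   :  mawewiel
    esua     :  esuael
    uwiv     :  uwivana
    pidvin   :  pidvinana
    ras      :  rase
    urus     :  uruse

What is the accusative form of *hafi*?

hafiel

The suffix is conditioned by the final sound: -e when the stem ends in a sibilant (*wijeloz*, *ras*, *urus*); -ana when the stem ends in a non-sibilant consonant (*uwiv*, *pidvin*); -el when the stem ends in a vowel (*iko*, *mawewi*, *esua*).
The final sound of *hafi* is /i/, which is a vowel, so the suffix is -el, giving *hafiel*.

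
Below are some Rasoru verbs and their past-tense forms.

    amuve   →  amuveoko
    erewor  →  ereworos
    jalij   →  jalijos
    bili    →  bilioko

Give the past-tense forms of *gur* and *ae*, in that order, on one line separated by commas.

guros, aeoko

The suffix is conditioned by the final sound: -os when the stem ends in a consonant (*erewor*, *jalij*); -oko when the stem ends in a vowel (*amuve*, *bili*).
*gur* — final sound /r/ (a consonant) → -os → *guros*.
The final sound of *ae* is /e/, which is a vowel, so the suffix is -oko, giving *aeoko*.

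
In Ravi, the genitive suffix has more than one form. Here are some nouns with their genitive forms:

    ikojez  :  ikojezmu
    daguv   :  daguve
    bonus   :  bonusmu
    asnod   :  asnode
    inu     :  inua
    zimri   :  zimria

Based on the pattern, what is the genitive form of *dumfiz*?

Looking at the final sound of each stem: -mu when the stem ends in a sibilant (*ikojez*, *bonus*); -e when the stem ends in a non-sibilant consonant (*daguv*, *asnod*); -a when the stem ends in a vowel (*inu*, *zimri*).
Since the final sound of *dumfiz* is /z/ (a sibilant), it takes -mu, giving *dumfizmu*.

dumfizmu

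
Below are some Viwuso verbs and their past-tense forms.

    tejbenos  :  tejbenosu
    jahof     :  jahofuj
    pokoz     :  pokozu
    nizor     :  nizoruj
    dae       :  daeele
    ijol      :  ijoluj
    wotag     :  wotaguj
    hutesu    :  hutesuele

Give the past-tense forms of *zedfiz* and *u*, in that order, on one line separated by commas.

The pattern is sibilance of the final sound: -u when the stem ends in a sibilant (*tejbenos*, *pokoz*); -uj when the stem ends in a non-sibilant consonant (*jahof*, *nizor*, *ijol*, *wotag*); -ele when the stem ends in a vowel (*dae*, *hutesu*).
*zedfiz* — final sound /z/ (a sibilant) → -u → *zedfizu*.
Since the final sound of *u* is /u/ (a vowel), it takes -ele, giving *uele*.

zedfizu, uele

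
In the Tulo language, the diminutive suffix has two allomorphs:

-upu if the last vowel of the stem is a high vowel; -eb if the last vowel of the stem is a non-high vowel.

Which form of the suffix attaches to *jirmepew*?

*jirmepew* — last vowel /e/ (a non-high vowel) → -eb.

-eb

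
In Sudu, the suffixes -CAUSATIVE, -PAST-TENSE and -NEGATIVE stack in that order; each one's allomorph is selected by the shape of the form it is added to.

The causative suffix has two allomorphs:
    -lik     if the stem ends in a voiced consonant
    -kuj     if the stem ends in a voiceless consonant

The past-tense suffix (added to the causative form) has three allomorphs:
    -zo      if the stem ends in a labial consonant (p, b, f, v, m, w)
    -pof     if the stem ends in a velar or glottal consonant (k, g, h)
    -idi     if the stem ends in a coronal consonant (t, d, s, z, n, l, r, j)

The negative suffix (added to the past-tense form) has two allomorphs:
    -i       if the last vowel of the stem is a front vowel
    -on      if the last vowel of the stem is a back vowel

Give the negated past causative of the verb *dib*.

Since the final consonant of *dib* is /b/ (voiced), it takes -lik, giving *diblik*.
The causative form *diblik*: final consonant = /k/, velar/glottal → -pof → *diblikpof*.
The last vowel of the past-tense form *diblikpof* is /o/, which is a back vowel, so the negative suffix is -on, giving *diblikpofon*.

diblikpofon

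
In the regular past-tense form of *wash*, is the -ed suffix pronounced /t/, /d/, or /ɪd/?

The stem *wash* ends in a voiceless consonant other than /t/.
The -ed suffix is realized as /ɪd/ after /t, d/; as /t/ after other voiceless consonants; and as /d/ after other voiced sounds.
So -ed on *wash* is pronounced /t/.

/t/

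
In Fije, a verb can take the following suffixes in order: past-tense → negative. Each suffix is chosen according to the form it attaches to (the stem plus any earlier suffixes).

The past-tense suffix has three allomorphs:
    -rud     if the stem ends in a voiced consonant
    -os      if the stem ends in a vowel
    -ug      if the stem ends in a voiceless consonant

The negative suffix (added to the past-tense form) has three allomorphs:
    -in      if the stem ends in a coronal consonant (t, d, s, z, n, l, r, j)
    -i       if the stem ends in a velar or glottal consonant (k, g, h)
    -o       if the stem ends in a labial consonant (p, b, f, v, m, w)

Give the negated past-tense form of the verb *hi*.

hiosin

Since the final sound of *hi* is /i/ (a vowel), it takes -os, giving *hios*.
The past-tense form *hios*: final consonant = /s/, coronal → -in → *hiosin*.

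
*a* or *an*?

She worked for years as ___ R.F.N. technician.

an

The indefinite article is chosen by the initial *sound* of the following word, not its spelling.
The initialism *R.F.N.* is read letter by letter; the first letter, R, is pronounced /ɑr/, which begins with a vowel sound.
So the article is *an*: She worked for years as an R.F.N. technician.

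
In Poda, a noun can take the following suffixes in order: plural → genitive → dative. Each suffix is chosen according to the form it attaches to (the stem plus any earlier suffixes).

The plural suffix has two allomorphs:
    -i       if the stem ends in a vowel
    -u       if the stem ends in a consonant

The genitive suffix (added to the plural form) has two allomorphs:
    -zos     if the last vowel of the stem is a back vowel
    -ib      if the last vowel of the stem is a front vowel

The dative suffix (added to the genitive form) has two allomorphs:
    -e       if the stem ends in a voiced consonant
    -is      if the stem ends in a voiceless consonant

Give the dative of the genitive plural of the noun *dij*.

dijuzosis

*dij* — final sound /j/ (a consonant) → -u → *diju*.
The last vowel of the plural form *diju* is /u/, which is a back vowel, so the genitive suffix is -zos, giving *dijuzos*.
The final consonant of the genitive form *dijuzos* is /s/, which is voiceless, so the dative suffix is -is, giving *dijuzosis*.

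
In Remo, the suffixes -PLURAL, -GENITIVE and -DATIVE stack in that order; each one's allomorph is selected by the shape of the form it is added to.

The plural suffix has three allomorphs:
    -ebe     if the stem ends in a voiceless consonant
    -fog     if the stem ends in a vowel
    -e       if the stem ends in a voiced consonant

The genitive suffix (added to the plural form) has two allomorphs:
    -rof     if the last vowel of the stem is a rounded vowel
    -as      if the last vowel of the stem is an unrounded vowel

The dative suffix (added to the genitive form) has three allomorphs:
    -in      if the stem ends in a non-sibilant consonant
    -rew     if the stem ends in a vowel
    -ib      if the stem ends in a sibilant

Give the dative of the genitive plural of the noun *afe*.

afefogrofin

*afe* — final sound /e/ (a vowel) → -fog → *afefog*.
The last vowel of the plural form *afefog* is /o/, which is a rounded vowel, so the genitive suffix is -rof, giving *afefogrof*.
The genitive form *afefogrof*: final sound = /f/, a non-sibilant consonant → -in → *afefogrofin*.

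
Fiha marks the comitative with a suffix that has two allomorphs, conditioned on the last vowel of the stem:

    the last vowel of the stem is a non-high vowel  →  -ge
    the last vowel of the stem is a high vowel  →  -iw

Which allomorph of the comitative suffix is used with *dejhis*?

-iw

*dejhis* — last vowel /i/ (a high vowel) → -iw.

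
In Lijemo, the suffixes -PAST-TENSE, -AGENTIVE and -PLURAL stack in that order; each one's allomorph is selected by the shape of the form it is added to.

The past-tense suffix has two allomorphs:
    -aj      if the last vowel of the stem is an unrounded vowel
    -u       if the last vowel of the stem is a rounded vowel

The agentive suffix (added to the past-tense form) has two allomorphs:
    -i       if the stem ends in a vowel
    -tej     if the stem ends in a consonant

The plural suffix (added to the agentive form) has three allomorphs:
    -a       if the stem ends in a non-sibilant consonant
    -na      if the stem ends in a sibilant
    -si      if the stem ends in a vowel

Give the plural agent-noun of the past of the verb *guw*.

guwuisi

*guw*: last vowel = /u/, a rounded vowel → -u → *guwu*.
Since the final sound of the past-tense form *guwu* is /u/ (a vowel), it takes -i, giving *guwui*.
The agentive form *guwui*: final sound = /i/, a vowel → -si → *guwuisi*.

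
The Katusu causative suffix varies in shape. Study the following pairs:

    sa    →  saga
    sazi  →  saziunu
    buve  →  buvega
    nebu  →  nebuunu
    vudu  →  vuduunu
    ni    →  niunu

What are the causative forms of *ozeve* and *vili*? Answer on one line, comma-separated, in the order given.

The suffix is conditioned by the last vowel: -unu when the last vowel of the stem is a high vowel (*sazi*, *nebu*, *vudu*, *ni*); -ga when the last vowel of the stem is a non-high vowel (*sa*, *buve*).
The last vowel of *ozeve* is /e/, which is a non-high vowel, so the suffix is -ga, giving *ozevega*.
The last vowel of *vili* is /i/, which is a high vowel, so the suffix is -unu, giving *viliunu*.

ozevega, viliunu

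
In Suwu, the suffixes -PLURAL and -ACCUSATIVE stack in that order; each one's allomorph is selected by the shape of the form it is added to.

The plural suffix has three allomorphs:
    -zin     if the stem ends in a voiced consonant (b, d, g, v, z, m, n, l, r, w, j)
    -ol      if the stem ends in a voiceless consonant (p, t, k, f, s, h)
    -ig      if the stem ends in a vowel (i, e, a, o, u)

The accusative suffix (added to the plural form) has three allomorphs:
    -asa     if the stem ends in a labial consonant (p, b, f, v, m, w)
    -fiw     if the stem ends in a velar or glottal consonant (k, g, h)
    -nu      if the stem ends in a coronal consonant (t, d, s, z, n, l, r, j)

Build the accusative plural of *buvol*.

buvolzinnu

The final sound of *buvol* is /l/, which is a voiced consonant, so the plural suffix is -zin, giving *buvolzin*.
The final consonant of the plural form *buvolzin* is /n/, which is coronal, so the accusative suffix is -nu, giving *buvolzinnu*.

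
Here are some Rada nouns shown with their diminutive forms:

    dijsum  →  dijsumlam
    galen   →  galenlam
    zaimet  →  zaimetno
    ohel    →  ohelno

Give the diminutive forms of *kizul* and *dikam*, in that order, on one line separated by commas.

The suffix is conditioned by the final consonant: -lam when the stem ends in a nasal (*dijsum*, *galen*); -no when the stem ends in a non-nasal consonant (*zaimet*, *ohel*).
*kizul* — final consonant /l/ (non-nasal) → -no → *kizulno*.
*dikam* — final consonant /m/ (a nasal) → -lam → *dikamlam*.

kizulno, dikamlam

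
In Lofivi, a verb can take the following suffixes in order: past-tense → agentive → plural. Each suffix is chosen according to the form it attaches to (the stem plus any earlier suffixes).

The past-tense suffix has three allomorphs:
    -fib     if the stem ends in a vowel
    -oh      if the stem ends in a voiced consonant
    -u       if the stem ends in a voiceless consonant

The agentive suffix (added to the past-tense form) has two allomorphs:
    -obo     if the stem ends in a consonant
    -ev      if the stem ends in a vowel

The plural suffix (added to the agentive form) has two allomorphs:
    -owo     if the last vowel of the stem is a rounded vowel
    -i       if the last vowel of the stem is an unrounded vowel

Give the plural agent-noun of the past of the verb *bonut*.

bonutuevi

Since the final sound of *bonut* is /t/ (a voiceless consonant), it takes -u, giving *bonutu*.
Since the final sound of the past-tense form *bonutu* is /u/ (a vowel), it takes -ev, giving *bonutuev*.
The agentive form *bonutuev*: last vowel = /e/, an unrounded vowel → -i → *bonutuevi*.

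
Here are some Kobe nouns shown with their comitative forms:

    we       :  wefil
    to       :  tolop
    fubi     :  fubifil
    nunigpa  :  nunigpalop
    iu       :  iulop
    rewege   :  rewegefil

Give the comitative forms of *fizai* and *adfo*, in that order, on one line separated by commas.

Looking at the last vowel of each stem: -fil when the last vowel of the stem is a front vowel (*we*, *fubi*, *rewege*); -lop when the last vowel of the stem is a back vowel (*to*, *nunigpa*, *iu*).
The last vowel of *fizai* is /i/, which is a front vowel, so the suffix is -fil, giving *fizaifil*.
*adfo*: last vowel = /o/, a back vowel → -lop → *adfolop*.

fizaifil, adfolop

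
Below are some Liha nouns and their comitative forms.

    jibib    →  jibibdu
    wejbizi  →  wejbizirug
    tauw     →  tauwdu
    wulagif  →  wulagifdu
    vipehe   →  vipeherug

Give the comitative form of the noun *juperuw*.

The alternation tracks the final sound of the stem — -du when the stem ends in a consonant (*jibib*, *tauw*, *wulagif*); -rug when the stem ends in a vowel (*wejbizi*, *vipehe*).
*juperuw* — final sound /w/ (a consonant) → -du → *juperuwdu*.

juperuwdu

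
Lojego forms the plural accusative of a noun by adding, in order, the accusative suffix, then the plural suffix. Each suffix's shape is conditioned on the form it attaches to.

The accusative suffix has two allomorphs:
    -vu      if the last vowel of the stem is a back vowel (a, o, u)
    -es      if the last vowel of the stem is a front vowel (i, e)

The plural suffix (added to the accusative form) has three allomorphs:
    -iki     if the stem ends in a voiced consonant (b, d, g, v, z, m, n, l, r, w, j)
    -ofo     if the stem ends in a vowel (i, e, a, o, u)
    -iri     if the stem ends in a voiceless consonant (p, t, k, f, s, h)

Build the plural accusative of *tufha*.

Since the last vowel of *tufha* is /a/ (a back vowel), it takes -vu, giving *tufhavu*.
The final sound of the accusative form *tufhavu* is /u/, which is a vowel, so the plural suffix is -ofo, giving *tufhavuofo*.

tufhavuofo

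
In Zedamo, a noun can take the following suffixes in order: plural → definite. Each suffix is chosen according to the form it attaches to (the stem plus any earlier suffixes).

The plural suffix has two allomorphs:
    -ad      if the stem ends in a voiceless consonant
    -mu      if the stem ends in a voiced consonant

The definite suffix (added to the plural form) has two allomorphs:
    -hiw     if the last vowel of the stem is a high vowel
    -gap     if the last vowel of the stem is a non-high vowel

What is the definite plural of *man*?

manmuhiw

*man* — final consonant /n/ (voiced) → -mu → *manmu*.
The last vowel of the plural form *manmu* is /u/, which is a high vowel, so the definite suffix is -hiw, giving *manmuhiw*.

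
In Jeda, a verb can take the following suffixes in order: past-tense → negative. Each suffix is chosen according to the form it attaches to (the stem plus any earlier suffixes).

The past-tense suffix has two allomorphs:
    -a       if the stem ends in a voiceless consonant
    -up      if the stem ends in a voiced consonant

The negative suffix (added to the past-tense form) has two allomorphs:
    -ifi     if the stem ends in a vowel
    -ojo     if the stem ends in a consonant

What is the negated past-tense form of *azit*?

azitaifi

The final consonant of *azit* is /t/, which is voiceless, so the past-tense suffix is -a, giving *azita*.
The past-tense form *azita*: final sound = /a/, a vowel → -ifi → *azitaifi*.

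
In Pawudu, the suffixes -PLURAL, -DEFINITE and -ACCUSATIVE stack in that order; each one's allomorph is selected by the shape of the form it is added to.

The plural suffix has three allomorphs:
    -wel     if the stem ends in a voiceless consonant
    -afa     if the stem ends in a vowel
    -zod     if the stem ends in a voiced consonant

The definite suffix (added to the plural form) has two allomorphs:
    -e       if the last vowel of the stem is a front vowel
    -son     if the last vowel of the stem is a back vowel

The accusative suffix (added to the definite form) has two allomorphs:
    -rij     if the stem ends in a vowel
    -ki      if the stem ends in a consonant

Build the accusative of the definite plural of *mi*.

*mi*: final sound = /i/, a vowel → -afa → *miafa*.
Since the last vowel of the plural form *miafa* is /a/ (a back vowel), it takes -son, giving *miafason*.
The final sound of the definite form *miafason* is /n/, which is a consonant, so the accusative suffix is -ki, giving *miafasonki*.

miafasonki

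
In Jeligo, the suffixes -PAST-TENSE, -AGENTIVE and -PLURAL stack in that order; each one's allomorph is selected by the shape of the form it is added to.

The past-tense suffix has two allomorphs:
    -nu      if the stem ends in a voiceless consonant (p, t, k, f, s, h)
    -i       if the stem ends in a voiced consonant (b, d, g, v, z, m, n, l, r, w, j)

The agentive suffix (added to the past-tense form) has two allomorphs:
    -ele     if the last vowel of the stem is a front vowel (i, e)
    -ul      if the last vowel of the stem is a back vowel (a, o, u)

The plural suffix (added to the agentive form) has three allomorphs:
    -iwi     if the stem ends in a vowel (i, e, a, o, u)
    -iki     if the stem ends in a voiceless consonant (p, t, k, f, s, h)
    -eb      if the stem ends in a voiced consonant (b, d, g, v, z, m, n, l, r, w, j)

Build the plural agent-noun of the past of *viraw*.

virawieleiwi

Since the final consonant of *viraw* is /w/ (voiced), it takes -i, giving *virawi*.
Since the last vowel of the past-tense form *virawi* is /i/ (a front vowel), it takes -ele, giving *virawiele*.
The agentive form *virawiele*: final sound = /e/, a vowel → -iwi → *virawieleiwi*.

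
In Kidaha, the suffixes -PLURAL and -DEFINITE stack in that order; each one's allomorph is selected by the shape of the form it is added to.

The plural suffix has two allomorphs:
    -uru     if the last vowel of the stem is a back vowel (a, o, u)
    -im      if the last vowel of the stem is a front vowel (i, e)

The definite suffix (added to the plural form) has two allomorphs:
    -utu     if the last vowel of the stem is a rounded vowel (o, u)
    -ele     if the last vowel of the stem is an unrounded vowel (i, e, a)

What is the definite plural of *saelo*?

saelouruutu

*saelo*: last vowel = /o/, a back vowel → -uru → *saelouru*.
The plural form *saelouru* — last vowel /u/ (a rounded vowel) → -utu → *saelouruutu*.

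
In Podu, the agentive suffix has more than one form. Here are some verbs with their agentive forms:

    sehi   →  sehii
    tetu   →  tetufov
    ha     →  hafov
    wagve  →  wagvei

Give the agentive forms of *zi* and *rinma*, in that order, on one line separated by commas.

zii, rinmafov

The pattern is front/back vowel harmony: -i when the last vowel of the stem is a front vowel (*sehi*, *wagve*); -fov when the last vowel of the stem is a back vowel (*tetu*, *ha*).
*zi*: last vowel = /i/, a front vowel → -i → *zii*.
*rinma*: last vowel = /a/, a back vowel → -fov → *rinmafov*.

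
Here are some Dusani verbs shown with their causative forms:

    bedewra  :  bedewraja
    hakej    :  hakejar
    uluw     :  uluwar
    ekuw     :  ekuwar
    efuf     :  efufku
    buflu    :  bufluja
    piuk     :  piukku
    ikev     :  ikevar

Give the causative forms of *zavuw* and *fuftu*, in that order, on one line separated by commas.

The pattern is voicing of the final sound: -ku when the stem ends in a voiceless consonant (*efuf*, *piuk*); -ar when the stem ends in a voiced consonant (*hakej*, *uluw*, *ekuw*, *ikev*); -ja when the stem ends in a vowel (*bedewra*, *buflu*).
The final sound of *zavuw* is /w/, which is a voiced consonant, so the suffix is -ar, giving *zavuwar*.
Since the final sound of *fuftu* is /u/ (a vowel), it takes -ja, giving *fuftuja*.

zavuwar, fuftuja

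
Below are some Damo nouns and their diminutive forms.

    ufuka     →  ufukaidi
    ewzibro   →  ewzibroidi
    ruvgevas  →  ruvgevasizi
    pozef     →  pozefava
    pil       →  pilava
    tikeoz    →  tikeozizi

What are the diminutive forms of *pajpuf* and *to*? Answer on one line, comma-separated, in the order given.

The pattern is sibilance of the final sound: -izi when the stem ends in a sibilant (*ruvgevas*, *tikeoz*); -ava when the stem ends in a non-sibilant consonant (*pozef*, *pil*); -idi when the stem ends in a vowel (*ufuka*, *ewzibro*).
*pajpuf*: final sound = /f/, a non-sibilant consonant → -ava → *pajpufava*.
Since the final sound of *to* is /o/ (a vowel), it takes -idi, giving *toidi*.

pajpufava, toidi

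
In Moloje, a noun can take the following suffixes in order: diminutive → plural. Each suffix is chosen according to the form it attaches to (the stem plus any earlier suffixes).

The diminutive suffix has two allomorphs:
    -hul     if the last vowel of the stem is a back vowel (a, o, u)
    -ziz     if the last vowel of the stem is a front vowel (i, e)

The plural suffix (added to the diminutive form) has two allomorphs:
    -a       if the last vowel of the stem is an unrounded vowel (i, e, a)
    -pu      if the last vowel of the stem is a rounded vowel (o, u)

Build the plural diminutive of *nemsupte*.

*nemsupte* — last vowel /e/ (a front vowel) → -ziz → *nemsupteziz*.
The diminutive form *nemsupteziz* — last vowel /i/ (an unrounded vowel) → -a → *nemsupteziza*.

nemsupteziza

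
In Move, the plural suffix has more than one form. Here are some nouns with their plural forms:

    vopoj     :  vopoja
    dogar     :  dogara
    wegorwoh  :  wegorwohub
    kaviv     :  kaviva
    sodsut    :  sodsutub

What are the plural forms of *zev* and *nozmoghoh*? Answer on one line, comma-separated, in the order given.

zeva, nozmoghohub

The suffix is conditioned by the final consonant: -ub when the stem ends in a voiceless consonant (*wegorwoh*, *sodsut*); -a when the stem ends in a voiced consonant (*vopoj*, *dogar*, *kaviv*).
Since the final consonant of *zev* is /v/ (voiced), it takes -a, giving *zeva*.
The final consonant of *nozmoghoh* is /h/, which is voiceless, so the suffix is -ub, giving *nozmoghohub*.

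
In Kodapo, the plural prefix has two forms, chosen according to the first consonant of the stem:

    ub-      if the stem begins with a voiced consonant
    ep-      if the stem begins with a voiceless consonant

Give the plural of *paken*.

The first consonant of *paken* is /p/, which is voiceless, so the prefix is ep-, giving *eppaken*.

eppaken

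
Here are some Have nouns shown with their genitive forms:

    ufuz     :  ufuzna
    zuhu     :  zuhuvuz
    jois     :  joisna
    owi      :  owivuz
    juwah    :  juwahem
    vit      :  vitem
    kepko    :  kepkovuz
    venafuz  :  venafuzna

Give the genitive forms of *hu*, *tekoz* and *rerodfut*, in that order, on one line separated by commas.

huvuz, tekozna, rerodfutem

The alternation tracks the final sound of the stem — -na when the stem ends in a sibilant (*ufuz*, *jois*, *venafuz*); -em when the stem ends in a non-sibilant consonant (*juwah*, *vit*); -vuz when the stem ends in a vowel (*zuhu*, *owi*, *kepko*).
The final sound of *hu* is /u/, which is a vowel, so the suffix is -vuz, giving *huvuz*.
*tekoz* — final sound /z/ (a sibilant) → -na → *tekozna*.
The final sound of *rerodfut* is /t/, which is a non-sibilant consonant, so the suffix is -em, giving *rerodfutem*.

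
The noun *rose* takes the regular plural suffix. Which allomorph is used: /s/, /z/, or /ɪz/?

The stem *rose* ends in a sibilant (/s, z, ʃ, ʒ, tʃ, dʒ/).
The plural suffix surfaces as /ɪz/ after sibilants, /s/ after other voiceless consonants, and /z/ after other voiced sounds.
So the plural -s on *rose* is pronounced /ɪz/.

/ɪz/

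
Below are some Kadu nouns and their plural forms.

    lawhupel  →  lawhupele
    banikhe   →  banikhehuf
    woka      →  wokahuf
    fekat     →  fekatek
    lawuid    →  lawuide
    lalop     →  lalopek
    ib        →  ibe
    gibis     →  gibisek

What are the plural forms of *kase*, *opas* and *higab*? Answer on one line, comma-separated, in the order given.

Looking at the final sound of each stem: -ek when the stem ends in a voiceless consonant (*fekat*, *lalop*, *gibis*); -e when the stem ends in a voiced consonant (*lawhupel*, *lawuid*, *ib*); -huf when the stem ends in a vowel (*banikhe*, *woka*).
The final sound of *kase* is /e/, which is a vowel, so the suffix is -huf, giving *kasehuf*.
*opas* — final sound /s/ (a voiceless consonant) → -ek → *opasek*.
*higab*: final sound = /b/, a voiced consonant → -e → *higabe*.

kasehuf, opasek, higabe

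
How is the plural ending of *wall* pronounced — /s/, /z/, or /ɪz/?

The stem *wall* ends in a voiced non-sibilant sound.
The plural suffix surfaces as /ɪz/ after sibilants, /s/ after other voiceless consonants, and /z/ after other voiced sounds.
So the plural -s on *wall* is pronounced /z/.

/z/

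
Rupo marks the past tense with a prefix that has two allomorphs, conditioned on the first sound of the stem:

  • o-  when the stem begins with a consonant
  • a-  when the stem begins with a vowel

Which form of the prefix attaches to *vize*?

Since the first sound of *vize* is /v/ (a consonant), it takes o-.

o-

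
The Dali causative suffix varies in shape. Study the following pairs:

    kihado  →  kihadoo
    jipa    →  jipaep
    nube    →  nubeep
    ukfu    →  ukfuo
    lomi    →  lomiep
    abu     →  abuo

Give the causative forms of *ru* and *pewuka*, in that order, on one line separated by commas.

Looking at the last vowel of each stem: -o when the last vowel of the stem is a rounded vowel (*kihado*, *ukfu*, *abu*); -ep when the last vowel of the stem is an unrounded vowel (*jipa*, *nube*, *lomi*).
Since the last vowel of *ru* is /u/ (a rounded vowel), it takes -o, giving *ruo*.
*pewuka* — last vowel /a/ (an unrounded vowel) → -ep → *pewukaep*.

ruo, pewukaep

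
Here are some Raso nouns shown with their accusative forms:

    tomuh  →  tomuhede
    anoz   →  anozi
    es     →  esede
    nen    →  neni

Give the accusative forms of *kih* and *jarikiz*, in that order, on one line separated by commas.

kihede, jarikizi

The pattern is voicing of the final consonant: -ede when the stem ends in a voiceless consonant (*tomuh*, *es*); -i when the stem ends in a voiced consonant (*anoz*, *nen*).
Since the final consonant of *kih* is /h/ (voiceless), it takes -ede, giving *kihede*.
*jarikiz* — final consonant /z/ (voiced) → -i → *jarikizi*.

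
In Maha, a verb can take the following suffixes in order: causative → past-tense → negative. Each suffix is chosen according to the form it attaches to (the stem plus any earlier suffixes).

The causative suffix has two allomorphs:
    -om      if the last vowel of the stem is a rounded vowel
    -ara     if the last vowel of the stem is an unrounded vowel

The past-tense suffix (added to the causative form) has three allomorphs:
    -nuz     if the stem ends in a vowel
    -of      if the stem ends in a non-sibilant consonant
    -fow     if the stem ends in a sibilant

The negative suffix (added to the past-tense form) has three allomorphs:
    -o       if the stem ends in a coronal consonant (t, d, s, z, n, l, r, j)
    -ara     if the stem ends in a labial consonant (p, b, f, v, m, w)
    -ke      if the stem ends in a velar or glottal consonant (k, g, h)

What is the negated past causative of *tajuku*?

Since the last vowel of *tajuku* is /u/ (a rounded vowel), it takes -om, giving *tajukuom*.
Since the final sound of the causative form *tajukuom* is /m/ (a non-sibilant consonant), it takes -of, giving *tajukuomof*.
Since the final consonant of the past-tense form *tajukuomof* is /f/ (labial), it takes -ara, giving *tajukuomofara*.

tajukuomofara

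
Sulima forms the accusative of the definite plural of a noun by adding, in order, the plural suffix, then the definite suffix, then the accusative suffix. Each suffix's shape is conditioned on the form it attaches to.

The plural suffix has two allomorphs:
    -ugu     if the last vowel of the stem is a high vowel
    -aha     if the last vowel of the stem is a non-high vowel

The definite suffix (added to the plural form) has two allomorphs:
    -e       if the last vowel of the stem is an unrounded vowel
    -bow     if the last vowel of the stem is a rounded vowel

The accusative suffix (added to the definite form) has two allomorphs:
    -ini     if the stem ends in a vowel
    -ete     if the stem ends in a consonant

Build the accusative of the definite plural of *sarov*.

sarovahaeini

*sarov*: last vowel = /o/, a non-high vowel → -aha → *sarovaha*.
The last vowel of the plural form *sarovaha* is /a/, which is an unrounded vowel, so the definite suffix is -e, giving *sarovahae*.
The definite form *sarovahae* — final sound /e/ (a vowel) → -ini → *sarovahaeini*.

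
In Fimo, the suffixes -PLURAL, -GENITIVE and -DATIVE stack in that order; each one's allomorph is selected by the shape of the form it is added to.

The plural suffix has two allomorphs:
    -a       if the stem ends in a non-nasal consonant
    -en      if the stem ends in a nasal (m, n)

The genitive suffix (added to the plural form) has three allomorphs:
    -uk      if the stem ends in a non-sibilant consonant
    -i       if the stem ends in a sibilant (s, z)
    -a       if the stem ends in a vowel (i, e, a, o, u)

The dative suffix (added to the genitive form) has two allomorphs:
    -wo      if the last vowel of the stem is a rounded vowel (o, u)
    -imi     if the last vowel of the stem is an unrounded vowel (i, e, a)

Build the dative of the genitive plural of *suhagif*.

suhagifaaimi

Since the final consonant of *suhagif* is /f/ (non-nasal), it takes -a, giving *suhagifa*.
The plural form *suhagifa* — final sound /a/ (a vowel) → -a → *suhagifaa*.
The genitive form *suhagifaa*: last vowel = /a/, an unrounded vowel → -imi → *suhagifaaimi*.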